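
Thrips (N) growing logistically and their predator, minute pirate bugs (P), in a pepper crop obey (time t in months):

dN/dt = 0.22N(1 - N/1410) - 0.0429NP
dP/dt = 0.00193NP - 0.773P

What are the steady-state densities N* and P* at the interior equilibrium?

N* ≈ 401, P* ≈ 3.67

From dP/dt = 0 with P > 0: 0.00193N* = 0.773, so N* = 401.
Substitute into dN/dt = 0: 0.22(1 - 401/1410) = 0.0429P*.
The bracket is 0.716, giving P* = 0.158/0.0429 = 3.67.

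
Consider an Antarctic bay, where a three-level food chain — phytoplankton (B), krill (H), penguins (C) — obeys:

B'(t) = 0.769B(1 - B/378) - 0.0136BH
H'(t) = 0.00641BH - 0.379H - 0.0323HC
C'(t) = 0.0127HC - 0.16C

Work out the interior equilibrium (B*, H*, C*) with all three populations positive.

B* ≈ 294, H* ≈ 12.6, C* ≈ 46.6

From dC/dt = 0: 0.0127H* = 0.16, so H* = 12.6.
From dB/dt = 0: 0.769(1 - B*/378) = 0.0136·12.6, giving B* = 378·(1 - 0.223) = 294.
From dH/dt = 0: 0.00641·294 - 0.379 = 0.0323C*, so C* = 1.5/0.0323 = 46.6.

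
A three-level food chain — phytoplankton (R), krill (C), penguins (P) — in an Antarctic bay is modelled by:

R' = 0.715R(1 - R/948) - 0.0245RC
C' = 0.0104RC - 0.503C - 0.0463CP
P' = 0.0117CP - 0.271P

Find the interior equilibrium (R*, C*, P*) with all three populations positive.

From dP/dt = 0: 0.0117C* = 0.271, so C* = 23.2.
From dR/dt = 0: 0.715(1 - R*/948) = 0.0245·23.2, giving R* = 948·(1 - 0.794) = 196.
From dC/dt = 0: 0.0104·196 - 0.503 = 0.0463P*, so P* = 1.53/0.0463 = 33.1.

R* ≈ 196, C* ≈ 23.2, P* ≈ 33.1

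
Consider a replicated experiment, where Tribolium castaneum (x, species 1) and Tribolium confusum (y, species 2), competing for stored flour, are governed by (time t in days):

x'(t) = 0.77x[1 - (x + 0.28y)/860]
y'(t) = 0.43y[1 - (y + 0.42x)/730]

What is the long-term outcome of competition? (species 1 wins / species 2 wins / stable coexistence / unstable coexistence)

Compare the nullcline intercepts: K1/α12 = 860/0.28 = 3070 > K2 = 730; K2/α21 = 730/0.42 = 1740 > K1 = 860.
Since both inequalities hold, each species can invade when rare, so the interior equilibrium is stable.

stable coexistence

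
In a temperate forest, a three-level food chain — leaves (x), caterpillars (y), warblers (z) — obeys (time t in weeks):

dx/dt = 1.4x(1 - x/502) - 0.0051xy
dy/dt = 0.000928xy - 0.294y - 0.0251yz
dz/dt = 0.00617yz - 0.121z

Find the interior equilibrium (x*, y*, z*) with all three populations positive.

From dz/dt = 0: 0.00617y* = 0.121, so y* = 19.6.
From dx/dt = 0: 1.4(1 - x*/502) = 0.0051·19.6, giving x* = 502·(1 - 0.0714) = 466.
From dy/dt = 0: 0.000928·466 - 0.294 = 0.0251z*, so z* = 0.139/0.0251 = 5.52.

x* ≈ 466, y* ≈ 19.6, z* ≈ 5.52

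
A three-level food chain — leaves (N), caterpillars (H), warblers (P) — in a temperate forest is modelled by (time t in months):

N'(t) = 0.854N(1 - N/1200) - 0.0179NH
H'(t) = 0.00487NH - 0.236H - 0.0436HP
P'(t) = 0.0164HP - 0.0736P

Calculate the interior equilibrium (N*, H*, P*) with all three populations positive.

N* ≈ 1090, H* ≈ 4.49, P* ≈ 116

From dP/dt = 0: 0.0164H* = 0.0736, so H* = 4.49.
From dN/dt = 0: 0.854(1 - N*/1200) = 0.0179·4.49, giving N* = 1200·(1 - 0.0941) = 1090.
From dH/dt = 0: 0.00487·1090 - 0.236 = 0.0436P*, so P* = 5.06/0.0436 = 116.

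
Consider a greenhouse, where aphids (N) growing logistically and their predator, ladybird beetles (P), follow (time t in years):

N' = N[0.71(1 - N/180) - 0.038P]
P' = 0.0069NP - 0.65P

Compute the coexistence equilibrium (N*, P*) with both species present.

From dP/dt = 0 with P > 0: 0.0069N* = 0.65, so N* = 94.2.
Substitute into dN/dt = 0: 0.71(1 - 94.2/180) = 0.038P*.
The bracket is 0.477, giving P* = 0.338/0.038 = 8.91.

N* ≈ 94.2, P* ≈ 8.91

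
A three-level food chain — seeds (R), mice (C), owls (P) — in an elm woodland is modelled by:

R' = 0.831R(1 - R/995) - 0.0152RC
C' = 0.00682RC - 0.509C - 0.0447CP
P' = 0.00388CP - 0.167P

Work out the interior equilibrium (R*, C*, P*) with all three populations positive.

R* ≈ 212, C* ≈ 43, P* ≈ 20.9

From dP/dt = 0: 0.00388C* = 0.167, so C* = 43.
From dR/dt = 0: 0.831(1 - R*/995) = 0.0152·43, giving R* = 995·(1 - 0.787) = 212.
From dC/dt = 0: 0.00682·212 - 0.509 = 0.0447P*, so P* = 0.935/0.0447 = 20.9.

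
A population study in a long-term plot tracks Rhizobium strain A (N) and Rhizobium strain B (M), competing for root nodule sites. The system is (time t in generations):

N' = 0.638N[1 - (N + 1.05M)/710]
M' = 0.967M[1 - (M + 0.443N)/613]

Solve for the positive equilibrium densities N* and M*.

Setting both brackets to zero gives the nullclines N + 1.05M = 710 and 0.443N + M = 613.
Substituting M = 613 - 0.443N into the first: N(1 - 1.05·0.443) = 710 - 1.05·613.
So N* = 66.4/0.535 = 124, and then M* = 613 - 0.443·124 = 558.

N* ≈ 124, M* ≈ 558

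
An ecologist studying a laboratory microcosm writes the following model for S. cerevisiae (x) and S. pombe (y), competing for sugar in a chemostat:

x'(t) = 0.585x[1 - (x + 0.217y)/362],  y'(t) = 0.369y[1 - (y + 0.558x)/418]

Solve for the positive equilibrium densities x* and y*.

Setting both brackets to zero gives the nullclines x + 0.217y = 362 and 0.558x + y = 418.
Substituting y = 418 - 0.558x into the first: x(1 - 0.217·0.558) = 362 - 0.217·418.
So x* = 271/0.879 = 309, and then y* = 418 - 0.558·309 = 246.

x* ≈ 309, y* ≈ 246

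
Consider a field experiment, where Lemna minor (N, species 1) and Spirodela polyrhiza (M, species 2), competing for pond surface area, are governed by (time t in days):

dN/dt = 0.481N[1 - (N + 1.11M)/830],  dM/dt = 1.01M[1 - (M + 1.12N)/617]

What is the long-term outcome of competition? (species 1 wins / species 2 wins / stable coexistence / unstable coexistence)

species 1 excludes species 2

Compare the nullcline intercepts: K1/α12 = 830/1.11 = 748 > K2 = 617; K2/α21 = 617/1.12 = 551 < K1 = 830.
Since the inequalities point opposite ways, species 1 can invade but species 2 cannot.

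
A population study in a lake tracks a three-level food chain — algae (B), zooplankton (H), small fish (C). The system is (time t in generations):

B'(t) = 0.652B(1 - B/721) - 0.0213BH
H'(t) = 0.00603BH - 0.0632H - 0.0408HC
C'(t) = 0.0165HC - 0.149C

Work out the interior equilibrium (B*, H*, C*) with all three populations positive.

From dC/dt = 0: 0.0165H* = 0.149, so H* = 9.03.
From dB/dt = 0: 0.652(1 - B*/721) = 0.0213·9.03, giving B* = 721·(1 - 0.295) = 508.
From dH/dt = 0: 0.00603·508 - 0.0632 = 0.0408C*, so C* = 3/0.0408 = 73.6.

B* ≈ 508, H* ≈ 9.03, C* ≈ 73.6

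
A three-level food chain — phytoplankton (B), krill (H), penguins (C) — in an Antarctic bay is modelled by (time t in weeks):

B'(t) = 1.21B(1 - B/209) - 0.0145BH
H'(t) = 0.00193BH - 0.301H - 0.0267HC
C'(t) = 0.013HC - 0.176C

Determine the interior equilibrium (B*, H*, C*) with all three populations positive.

B* ≈ 175, H* ≈ 13.5, C* ≈ 1.38

From dC/dt = 0: 0.013H* = 0.176, so H* = 13.5.
From dB/dt = 0: 1.21(1 - B*/209) = 0.0145·13.5, giving B* = 209·(1 - 0.162) = 175.
From dH/dt = 0: 0.00193·175 - 0.301 = 0.0267C*, so C* = 0.0369/0.0267 = 1.38.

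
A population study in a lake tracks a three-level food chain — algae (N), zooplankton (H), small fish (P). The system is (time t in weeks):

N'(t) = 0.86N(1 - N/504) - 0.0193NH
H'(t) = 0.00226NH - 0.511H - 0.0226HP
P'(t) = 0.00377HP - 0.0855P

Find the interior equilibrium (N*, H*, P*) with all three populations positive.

N* ≈ 247, H* ≈ 22.7, P* ≈ 2.14

From dP/dt = 0: 0.00377H* = 0.0855, so H* = 22.7.
From dN/dt = 0: 0.86(1 - N*/504) = 0.0193·22.7, giving N* = 504·(1 - 0.509) = 247.
From dH/dt = 0: 0.00226·247 - 0.511 = 0.0226P*, so P* = 0.0483/0.0226 = 2.14.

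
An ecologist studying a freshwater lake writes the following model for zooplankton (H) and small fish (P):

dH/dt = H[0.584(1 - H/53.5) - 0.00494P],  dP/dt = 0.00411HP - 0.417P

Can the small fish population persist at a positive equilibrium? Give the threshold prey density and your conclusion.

Threshold H = 101; K < 101, so no, the predator goes extinct.

The predator equation gives dP/dt > 0 only when H > 0.417/0.00411 = 101.
Without the predator, H → K = 53.5. Since 53.5 < 101, the predator cannot invade.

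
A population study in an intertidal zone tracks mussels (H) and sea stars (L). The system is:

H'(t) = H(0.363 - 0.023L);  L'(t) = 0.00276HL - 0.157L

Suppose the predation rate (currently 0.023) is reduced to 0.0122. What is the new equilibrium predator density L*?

L* ≈ 29.8

At the interior fixed point, setting dH/dt = 0 with H > 0 fixes L* = (prey growth rate)/(HL coefficient) — independent of the other coefficients.
With the change, L* = 0.363/0.0122 = 29.8; it rises from 15.8.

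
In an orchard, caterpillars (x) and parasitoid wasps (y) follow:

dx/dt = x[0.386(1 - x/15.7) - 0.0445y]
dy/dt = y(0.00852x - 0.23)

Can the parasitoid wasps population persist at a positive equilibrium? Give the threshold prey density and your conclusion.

The predator equation gives dy/dt > 0 only when x > 0.23/0.00852 = 27.
Without the predator, x → K = 15.7. Since 15.7 < 27, the predator cannot invade.

Threshold x = 27; K < 27, so no, the predator goes extinct.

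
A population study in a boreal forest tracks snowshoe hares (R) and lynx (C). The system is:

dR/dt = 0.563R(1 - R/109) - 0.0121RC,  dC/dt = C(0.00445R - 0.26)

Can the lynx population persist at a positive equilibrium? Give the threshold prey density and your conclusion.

The predator equation gives dC/dt > 0 only when R > 0.26/0.00445 = 58.4.
Without the predator, R → K = 109. Since 109 > 58.4, the predator can invade and persist.

Threshold R = 58.4; K > 58.4, so yes, the predator persists.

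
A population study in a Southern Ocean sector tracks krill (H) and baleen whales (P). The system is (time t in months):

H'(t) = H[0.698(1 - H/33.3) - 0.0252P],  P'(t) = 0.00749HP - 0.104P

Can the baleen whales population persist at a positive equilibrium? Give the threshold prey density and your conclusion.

The predator equation gives dP/dt > 0 only when H > 0.104/0.00749 = 13.9.
Without the predator, H → K = 33.3. Since 33.3 > 13.9, the predator can invade and persist.

Threshold H = 13.9; K > 13.9, so yes, the predator persists.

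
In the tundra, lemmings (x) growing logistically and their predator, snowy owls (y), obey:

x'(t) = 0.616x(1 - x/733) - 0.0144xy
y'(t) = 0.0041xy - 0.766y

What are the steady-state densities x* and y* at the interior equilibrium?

x* ≈ 187, y* ≈ 31.9

From dy/dt = 0 with y > 0: 0.0041x* = 0.766, so x* = 187.
Substitute into dx/dt = 0: 0.616(1 - 187/733) = 0.0144y*.
The bracket is 0.745, giving y* = 0.459/0.0144 = 31.9.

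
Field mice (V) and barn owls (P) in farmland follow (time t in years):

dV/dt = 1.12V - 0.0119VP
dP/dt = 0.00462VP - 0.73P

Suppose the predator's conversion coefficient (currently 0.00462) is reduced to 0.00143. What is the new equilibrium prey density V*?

V* ≈ 510

At the interior fixed point, setting dP/dt = 0 with P > 0 fixes V* = (predator death rate)/(VP coefficient) — independent of the other coefficients.
With the change, V* = 0.73/0.00143 = 510; it rises from 158.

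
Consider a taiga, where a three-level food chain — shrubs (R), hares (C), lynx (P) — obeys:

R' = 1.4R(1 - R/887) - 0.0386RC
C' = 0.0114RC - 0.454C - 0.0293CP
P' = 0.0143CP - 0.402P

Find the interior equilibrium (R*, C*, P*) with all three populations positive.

From dP/dt = 0: 0.0143C* = 0.402, so C* = 28.1.
From dR/dt = 0: 1.4(1 - R*/887) = 0.0386·28.1, giving R* = 887·(1 - 0.775) = 199.
From dC/dt = 0: 0.0114·199 - 0.454 = 0.0293P*, so P* = 1.82/0.0293 = 62.1.

R* ≈ 199, C* ≈ 28.1, P* ≈ 62.1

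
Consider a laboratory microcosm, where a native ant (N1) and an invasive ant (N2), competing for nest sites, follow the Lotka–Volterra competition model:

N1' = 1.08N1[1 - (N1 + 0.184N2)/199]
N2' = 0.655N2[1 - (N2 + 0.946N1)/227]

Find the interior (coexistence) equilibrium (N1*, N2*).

Setting both brackets to zero gives the nullclines N1 + 0.184N2 = 199 and 0.946N1 + N2 = 227.
Substituting N2 = 227 - 0.946N1 into the first: N1(1 - 0.184·0.946) = 199 - 0.184·227.
So N1* = 157/0.826 = 190, and then N2* = 227 - 0.946·190 = 46.9.

N1* ≈ 190, N2* ≈ 46.9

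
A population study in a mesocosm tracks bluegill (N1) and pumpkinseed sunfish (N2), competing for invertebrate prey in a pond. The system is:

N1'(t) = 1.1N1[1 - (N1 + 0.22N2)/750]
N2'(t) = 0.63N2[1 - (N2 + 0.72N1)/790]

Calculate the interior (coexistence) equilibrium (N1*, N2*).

Setting both brackets to zero gives the nullclines N1 + 0.22N2 = 750 and 0.72N1 + N2 = 790.
Substituting N2 = 790 - 0.72N1 into the first: N1(1 - 0.22·0.72) = 750 - 0.22·790.
So N1* = 576/0.842 = 685, and then N2* = 790 - 0.72·685 = 297.

N1* ≈ 685, N2* ≈ 297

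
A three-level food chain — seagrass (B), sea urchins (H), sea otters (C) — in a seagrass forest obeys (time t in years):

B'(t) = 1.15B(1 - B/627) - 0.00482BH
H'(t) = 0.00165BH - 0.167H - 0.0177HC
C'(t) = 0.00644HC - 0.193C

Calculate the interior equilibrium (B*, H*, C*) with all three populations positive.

From dC/dt = 0: 0.00644H* = 0.193, so H* = 30.
From dB/dt = 0: 1.15(1 - B*/627) = 0.00482·30, giving B* = 627·(1 - 0.126) = 548.
From dH/dt = 0: 0.00165·548 - 0.167 = 0.0177C*, so C* = 0.738/0.0177 = 41.7.

B* ≈ 548, H* ≈ 30, C* ≈ 41.7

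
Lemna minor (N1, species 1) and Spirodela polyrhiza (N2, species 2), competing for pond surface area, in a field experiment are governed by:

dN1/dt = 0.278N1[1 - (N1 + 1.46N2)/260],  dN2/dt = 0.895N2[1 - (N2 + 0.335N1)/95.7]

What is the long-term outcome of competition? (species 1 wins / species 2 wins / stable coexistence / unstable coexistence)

Compare the nullcline intercepts: K1/α12 = 260/1.46 = 178 > K2 = 95.7; K2/α21 = 95.7/0.335 = 286 > K1 = 260.
Since both inequalities hold, each species can invade when rare, so the interior equilibrium is stable.

stable coexistence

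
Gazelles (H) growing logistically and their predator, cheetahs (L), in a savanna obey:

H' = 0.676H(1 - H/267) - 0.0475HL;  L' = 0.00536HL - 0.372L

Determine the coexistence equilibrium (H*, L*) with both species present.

H* ≈ 69.4, L* ≈ 10.5

From dL/dt = 0 with L > 0: 0.00536H* = 0.372, so H* = 69.4.
Substitute into dH/dt = 0: 0.676(1 - 69.4/267) = 0.0475L*.
The bracket is 0.74, giving L* = 0.5/0.0475 = 10.5.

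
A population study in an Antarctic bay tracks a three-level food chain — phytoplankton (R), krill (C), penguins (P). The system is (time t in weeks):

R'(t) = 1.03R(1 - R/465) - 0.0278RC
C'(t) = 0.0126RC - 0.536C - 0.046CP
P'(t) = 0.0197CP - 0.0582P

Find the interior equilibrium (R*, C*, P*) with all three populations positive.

From dP/dt = 0: 0.0197C* = 0.0582, so C* = 2.95.
From dR/dt = 0: 1.03(1 - R*/465) = 0.0278·2.95, giving R* = 465·(1 - 0.0797) = 428.
From dC/dt = 0: 0.0126·428 - 0.536 = 0.046P*, so P* = 4.86/0.046 = 106.

R* ≈ 428, C* ≈ 2.95, P* ≈ 106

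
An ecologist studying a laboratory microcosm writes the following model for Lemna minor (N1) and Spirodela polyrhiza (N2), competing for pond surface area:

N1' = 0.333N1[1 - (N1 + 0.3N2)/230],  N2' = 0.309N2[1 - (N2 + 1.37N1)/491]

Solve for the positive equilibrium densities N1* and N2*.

Setting both brackets to zero gives the nullclines N1 + 0.3N2 = 230 and 1.37N1 + N2 = 491.
Substituting N2 = 491 - 1.37N1 into the first: N1(1 - 0.3·1.37) = 230 - 0.3·491.
So N1* = 82.7/0.589 = 140, and then N2* = 491 - 1.37·140 = 299.

N1* ≈ 140, N2* ≈ 299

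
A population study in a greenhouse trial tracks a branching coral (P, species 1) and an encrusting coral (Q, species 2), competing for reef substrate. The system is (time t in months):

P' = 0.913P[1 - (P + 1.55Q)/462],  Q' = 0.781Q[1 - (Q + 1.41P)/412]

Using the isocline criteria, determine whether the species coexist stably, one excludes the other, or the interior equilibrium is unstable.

Compare the nullcline intercepts: K1/α12 = 462/1.55 = 298 < K2 = 412; K2/α21 = 412/1.41 = 292 < K1 = 462.
Since both are reversed, neither can invade when rare; the interior point is a saddle.

unstable coexistence (outcome depends on initial conditions)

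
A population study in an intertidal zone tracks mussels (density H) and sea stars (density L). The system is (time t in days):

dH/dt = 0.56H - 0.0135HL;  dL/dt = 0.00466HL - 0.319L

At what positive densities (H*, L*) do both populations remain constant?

Set dL/dt = 0 with L > 0: 0.00466H - 0.319 = 0, so H* = 0.319/0.00466 = 68.5.
Set dH/dt = 0 with H > 0: 0.56 - 0.0135L = 0, so L* = 0.56/0.0135 = 41.5.

H* ≈ 68.5, L* ≈ 41.5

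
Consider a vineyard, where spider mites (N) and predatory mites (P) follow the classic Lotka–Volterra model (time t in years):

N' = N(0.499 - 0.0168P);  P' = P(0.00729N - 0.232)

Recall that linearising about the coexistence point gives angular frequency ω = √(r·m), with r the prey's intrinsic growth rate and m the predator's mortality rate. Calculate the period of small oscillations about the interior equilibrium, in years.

T ≈ 18.5 years

Here r = 0.499 and m = 0.232, so r·m = 0.116.
ω = √0.116 = 0.34 per year, hence T = 2π/ω ≈ 18.5 years.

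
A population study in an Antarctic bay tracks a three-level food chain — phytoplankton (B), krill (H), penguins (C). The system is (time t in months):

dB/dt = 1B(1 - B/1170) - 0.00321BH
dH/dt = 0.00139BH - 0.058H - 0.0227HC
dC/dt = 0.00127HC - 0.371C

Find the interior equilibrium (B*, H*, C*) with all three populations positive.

B* ≈ 72.9, H* ≈ 292, C* ≈ 1.91

From dC/dt = 0: 0.00127H* = 0.371, so H* = 292.
From dB/dt = 0: 1(1 - B*/1170) = 0.00321·292, giving B* = 1170·(1 - 0.938) = 72.9.
From dH/dt = 0: 0.00139·72.9 - 0.058 = 0.0227C*, so C* = 0.0433/0.0227 = 1.91.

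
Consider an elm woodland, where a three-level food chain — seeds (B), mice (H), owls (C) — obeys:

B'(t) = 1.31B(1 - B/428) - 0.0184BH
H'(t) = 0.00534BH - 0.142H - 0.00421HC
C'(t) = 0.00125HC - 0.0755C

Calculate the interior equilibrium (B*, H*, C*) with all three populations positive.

From dC/dt = 0: 0.00125H* = 0.0755, so H* = 60.4.
From dB/dt = 0: 1.31(1 - B*/428) = 0.0184·60.4, giving B* = 428·(1 - 0.848) = 64.9.
From dH/dt = 0: 0.00534·64.9 - 0.142 = 0.00421C*, so C* = 0.205/0.00421 = 48.6.

B* ≈ 64.9, H* ≈ 60.4, C* ≈ 48.6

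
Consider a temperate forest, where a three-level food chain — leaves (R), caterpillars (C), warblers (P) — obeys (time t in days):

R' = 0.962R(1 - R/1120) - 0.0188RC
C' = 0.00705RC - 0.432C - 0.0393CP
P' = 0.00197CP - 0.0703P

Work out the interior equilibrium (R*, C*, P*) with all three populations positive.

R* ≈ 339, C* ≈ 35.7, P* ≈ 49.8

From dP/dt = 0: 0.00197C* = 0.0703, so C* = 35.7.
From dR/dt = 0: 0.962(1 - R*/1120) = 0.0188·35.7, giving R* = 1120·(1 - 0.697) = 339.
From dC/dt = 0: 0.00705·339 - 0.432 = 0.0393P*, so P* = 1.96/0.0393 = 49.8.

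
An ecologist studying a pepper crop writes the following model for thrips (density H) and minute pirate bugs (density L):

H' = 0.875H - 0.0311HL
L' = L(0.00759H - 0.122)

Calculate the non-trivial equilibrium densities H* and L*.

H* ≈ 16.1, L* ≈ 28.1

Set dL/dt = 0 with L > 0: 0.00759H - 0.122 = 0, so H* = 0.122/0.00759 = 16.1.
Set dH/dt = 0 with H > 0: 0.875 - 0.0311L = 0, so L* = 0.875/0.0311 = 28.1.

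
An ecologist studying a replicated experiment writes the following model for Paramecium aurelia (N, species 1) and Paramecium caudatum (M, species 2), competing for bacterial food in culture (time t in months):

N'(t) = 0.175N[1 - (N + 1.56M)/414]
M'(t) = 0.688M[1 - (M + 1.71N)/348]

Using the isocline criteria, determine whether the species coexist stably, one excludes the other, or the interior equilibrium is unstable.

unstable coexistence (outcome depends on initial conditions)

Compare the nullcline intercepts: K1/α12 = 414/1.56 = 265 < K2 = 348; K2/α21 = 348/1.71 = 204 < K1 = 414.
Since both are reversed, neither can invade when rare; the interior point is a saddle.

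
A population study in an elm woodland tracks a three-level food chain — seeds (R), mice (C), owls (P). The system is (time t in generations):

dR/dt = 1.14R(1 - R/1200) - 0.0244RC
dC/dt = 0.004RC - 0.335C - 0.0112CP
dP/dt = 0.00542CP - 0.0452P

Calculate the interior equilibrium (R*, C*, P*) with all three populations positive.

From dP/dt = 0: 0.00542C* = 0.0452, so C* = 8.34.
From dR/dt = 0: 1.14(1 - R*/1200) = 0.0244·8.34, giving R* = 1200·(1 - 0.178) = 986.
From dC/dt = 0: 0.004·986 - 0.335 = 0.0112P*, so P* = 3.61/0.0112 = 322.

R* ≈ 986, C* ≈ 8.34, P* ≈ 322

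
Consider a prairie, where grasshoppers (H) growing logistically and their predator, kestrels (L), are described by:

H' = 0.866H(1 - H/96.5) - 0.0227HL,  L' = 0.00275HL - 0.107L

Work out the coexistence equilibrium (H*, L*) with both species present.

H* ≈ 38.9, L* ≈ 22.8

From dL/dt = 0 with L > 0: 0.00275H* = 0.107, so H* = 38.9.
Substitute into dH/dt = 0: 0.866(1 - 38.9/96.5) = 0.0227L*.
The bracket is 0.597, giving L* = 0.517/0.0227 = 22.8.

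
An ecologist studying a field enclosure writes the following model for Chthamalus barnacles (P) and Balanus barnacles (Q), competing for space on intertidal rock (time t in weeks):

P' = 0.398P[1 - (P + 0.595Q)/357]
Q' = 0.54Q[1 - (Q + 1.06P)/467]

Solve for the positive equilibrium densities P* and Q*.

Setting both brackets to zero gives the nullclines P + 0.595Q = 357 and 1.06P + Q = 467.
Substituting Q = 467 - 1.06P into the first: P(1 - 0.595·1.06) = 357 - 0.595·467.
So P* = 79.1/0.369 = 214, and then Q* = 467 - 1.06·214 = 240.

P* ≈ 214, Q* ≈ 240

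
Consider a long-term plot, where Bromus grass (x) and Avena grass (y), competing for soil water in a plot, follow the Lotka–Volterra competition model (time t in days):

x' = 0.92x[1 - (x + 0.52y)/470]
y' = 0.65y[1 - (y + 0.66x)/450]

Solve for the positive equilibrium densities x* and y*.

Setting both brackets to zero gives the nullclines x + 0.52y = 470 and 0.66x + y = 450.
Substituting y = 450 - 0.66x into the first: x(1 - 0.52·0.66) = 470 - 0.52·450.
So x* = 236/0.657 = 359, and then y* = 450 - 0.66·359 = 213.

x* ≈ 359, y* ≈ 213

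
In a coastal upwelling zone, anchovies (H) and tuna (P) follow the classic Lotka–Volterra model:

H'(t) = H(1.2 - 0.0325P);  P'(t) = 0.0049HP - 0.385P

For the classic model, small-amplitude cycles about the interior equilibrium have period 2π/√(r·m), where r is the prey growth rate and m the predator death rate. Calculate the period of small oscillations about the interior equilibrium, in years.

Here r = 1.2 and m = 0.385, so r·m = 0.462.
ω = √0.462 = 0.68 per year, hence T = 2π/ω ≈ 9.24 years.

T ≈ 9.24 years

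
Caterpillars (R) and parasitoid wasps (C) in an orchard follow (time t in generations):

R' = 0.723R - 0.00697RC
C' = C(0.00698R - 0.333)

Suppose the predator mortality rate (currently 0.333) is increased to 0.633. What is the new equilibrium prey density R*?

At the interior fixed point, setting dC/dt = 0 with C > 0 fixes R* = (predator death rate)/(RC coefficient) — independent of the other coefficients.
With the change, R* = 0.633/0.00698 = 90.7; it rises from 47.7.

R* ≈ 90.7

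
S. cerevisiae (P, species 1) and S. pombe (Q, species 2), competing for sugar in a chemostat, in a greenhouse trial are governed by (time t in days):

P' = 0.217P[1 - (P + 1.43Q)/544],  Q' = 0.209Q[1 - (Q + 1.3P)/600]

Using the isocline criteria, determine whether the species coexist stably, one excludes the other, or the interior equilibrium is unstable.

unstable coexistence (outcome depends on initial conditions)

Compare the nullcline intercepts: K1/α12 = 544/1.43 = 380 < K2 = 600; K2/α21 = 600/1.3 = 462 < K1 = 544.
Since both are reversed, neither can invade when rare; the interior point is a saddle.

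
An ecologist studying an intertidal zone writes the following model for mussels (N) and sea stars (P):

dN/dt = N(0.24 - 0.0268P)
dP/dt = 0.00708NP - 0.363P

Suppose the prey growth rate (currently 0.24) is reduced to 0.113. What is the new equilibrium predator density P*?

At the interior fixed point, setting dN/dt = 0 with N > 0 fixes P* = (prey growth rate)/(NP coefficient) — independent of the other coefficients.
With the change, P* = 0.113/0.0268 = 4.22; it falls from 8.96.

P* ≈ 4.22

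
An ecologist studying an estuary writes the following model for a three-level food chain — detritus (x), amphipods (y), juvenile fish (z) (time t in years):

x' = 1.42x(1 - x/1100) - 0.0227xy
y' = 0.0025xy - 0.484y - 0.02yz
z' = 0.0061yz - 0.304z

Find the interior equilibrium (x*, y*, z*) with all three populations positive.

From dz/dt = 0: 0.0061y* = 0.304, so y* = 49.8.
From dx/dt = 0: 1.42(1 - x*/1100) = 0.0227·49.8, giving x* = 1100·(1 - 0.797) = 224.
From dy/dt = 0: 0.0025·224 - 0.484 = 0.02z*, so z* = 0.0751/0.02 = 3.76.

x* ≈ 224, y* ≈ 49.8, z* ≈ 3.76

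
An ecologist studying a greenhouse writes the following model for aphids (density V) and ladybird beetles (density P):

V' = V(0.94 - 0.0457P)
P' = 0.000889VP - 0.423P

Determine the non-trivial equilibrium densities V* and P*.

V* ≈ 476, P* ≈ 20.6

Set dP/dt = 0 with P > 0: 0.000889V - 0.423 = 0, so V* = 0.423/0.000889 = 476.
Set dV/dt = 0 with V > 0: 0.94 - 0.0457P = 0, so P* = 0.94/0.0457 = 20.6.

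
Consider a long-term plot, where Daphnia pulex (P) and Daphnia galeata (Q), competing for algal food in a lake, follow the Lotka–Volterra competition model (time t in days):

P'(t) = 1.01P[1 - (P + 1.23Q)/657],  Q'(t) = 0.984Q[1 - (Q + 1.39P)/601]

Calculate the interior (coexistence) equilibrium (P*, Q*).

Setting both brackets to zero gives the nullclines P + 1.23Q = 657 and 1.39P + Q = 601.
Substituting Q = 601 - 1.39P into the first: P(1 - 1.23·1.39) = 657 - 1.23·601.
So P* = -82.2/-0.71 = 116, and then Q* = 601 - 1.39·116 = 440.

P* ≈ 116, Q* ≈ 440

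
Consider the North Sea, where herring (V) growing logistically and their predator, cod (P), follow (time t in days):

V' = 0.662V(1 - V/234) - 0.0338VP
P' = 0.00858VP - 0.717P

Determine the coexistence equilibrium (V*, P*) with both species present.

From dP/dt = 0 with P > 0: 0.00858V* = 0.717, so V* = 83.6.
Substitute into dV/dt = 0: 0.662(1 - 83.6/234) = 0.0338P*.
The bracket is 0.643, giving P* = 0.426/0.0338 = 12.6.

V* ≈ 83.6, P* ≈ 12.6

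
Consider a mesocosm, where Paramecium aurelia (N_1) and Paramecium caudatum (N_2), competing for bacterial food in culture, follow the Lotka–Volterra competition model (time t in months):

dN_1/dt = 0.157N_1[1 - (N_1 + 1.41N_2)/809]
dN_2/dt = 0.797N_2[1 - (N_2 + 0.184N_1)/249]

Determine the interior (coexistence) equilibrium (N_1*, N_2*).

Setting both brackets to zero gives the nullclines N_1 + 1.41N_2 = 809 and 0.184N_1 + N_2 = 249.
Substituting N_2 = 249 - 0.184N_1 into the first: N_1(1 - 1.41·0.184) = 809 - 1.41·249.
So N_1* = 458/0.741 = 618, and then N_2* = 249 - 0.184·618 = 135.

N_1* ≈ 618, N_2* ≈ 135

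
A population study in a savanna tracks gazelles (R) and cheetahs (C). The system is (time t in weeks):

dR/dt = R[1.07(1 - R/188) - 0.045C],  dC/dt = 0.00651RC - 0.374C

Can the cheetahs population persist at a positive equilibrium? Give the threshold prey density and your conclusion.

The predator equation gives dC/dt > 0 only when R > 0.374/0.00651 = 57.5.
Without the predator, R → K = 188. Since 188 > 57.5, the predator can invade and persist.

Threshold R = 57.5; K > 57.5, so yes, the predator persists.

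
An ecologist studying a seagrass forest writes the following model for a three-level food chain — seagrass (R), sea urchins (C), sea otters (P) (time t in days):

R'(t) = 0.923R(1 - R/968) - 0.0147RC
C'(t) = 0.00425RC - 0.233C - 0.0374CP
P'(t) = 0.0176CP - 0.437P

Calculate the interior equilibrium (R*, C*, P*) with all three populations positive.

R* ≈ 585, C* ≈ 24.8, P* ≈ 60.3

From dP/dt = 0: 0.0176C* = 0.437, so C* = 24.8.
From dR/dt = 0: 0.923(1 - R*/968) = 0.0147·24.8, giving R* = 968·(1 - 0.395) = 585.
From dC/dt = 0: 0.00425·585 - 0.233 = 0.0374P*, so P* = 2.25/0.0374 = 60.3.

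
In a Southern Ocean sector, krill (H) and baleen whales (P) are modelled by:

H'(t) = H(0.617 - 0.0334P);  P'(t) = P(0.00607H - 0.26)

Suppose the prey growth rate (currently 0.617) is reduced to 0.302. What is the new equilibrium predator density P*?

P* ≈ 9.04

At the interior fixed point, setting dH/dt = 0 with H > 0 fixes P* = (prey growth rate)/(HP coefficient) — independent of the other coefficients.
With the change, P* = 0.302/0.0334 = 9.04; it falls from 18.5.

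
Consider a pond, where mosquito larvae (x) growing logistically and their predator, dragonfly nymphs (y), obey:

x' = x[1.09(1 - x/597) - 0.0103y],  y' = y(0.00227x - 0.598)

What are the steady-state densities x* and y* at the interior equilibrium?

x* ≈ 263, y* ≈ 59.1

From dy/dt = 0 with y > 0: 0.00227x* = 0.598, so x* = 263.
Substitute into dx/dt = 0: 1.09(1 - 263/597) = 0.0103y*.
The bracket is 0.559, giving y* = 0.609/0.0103 = 59.1.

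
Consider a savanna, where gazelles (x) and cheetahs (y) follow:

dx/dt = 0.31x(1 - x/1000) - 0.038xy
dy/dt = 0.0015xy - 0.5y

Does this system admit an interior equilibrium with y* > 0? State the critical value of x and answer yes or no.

The predator equation gives dy/dt > 0 only when x > 0.5/0.0015 = 333.
Without the predator, x → K = 1000. Since 1000 > 333, the predator can invade and persist.

Threshold x = 333; K > 333, so yes, the predator persists.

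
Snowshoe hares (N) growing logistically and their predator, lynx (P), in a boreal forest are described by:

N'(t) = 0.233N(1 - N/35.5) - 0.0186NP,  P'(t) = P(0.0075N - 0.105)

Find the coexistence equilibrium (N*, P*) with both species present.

N* ≈ 14, P* ≈ 7.59

From dP/dt = 0 with P > 0: 0.0075N* = 0.105, so N* = 14.
Substitute into dN/dt = 0: 0.233(1 - 14/35.5) = 0.0186P*.
The bracket is 0.606, giving P* = 0.141/0.0186 = 7.59.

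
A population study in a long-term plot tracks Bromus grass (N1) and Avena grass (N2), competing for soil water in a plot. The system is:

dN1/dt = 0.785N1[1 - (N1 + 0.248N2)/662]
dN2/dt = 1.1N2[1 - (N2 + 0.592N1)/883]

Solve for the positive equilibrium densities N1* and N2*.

Setting both brackets to zero gives the nullclines N1 + 0.248N2 = 662 and 0.592N1 + N2 = 883.
Substituting N2 = 883 - 0.592N1 into the first: N1(1 - 0.248·0.592) = 662 - 0.248·883.
So N1* = 443/0.853 = 519, and then N2* = 883 - 0.592·519 = 576.

N1* ≈ 519, N2* ≈ 576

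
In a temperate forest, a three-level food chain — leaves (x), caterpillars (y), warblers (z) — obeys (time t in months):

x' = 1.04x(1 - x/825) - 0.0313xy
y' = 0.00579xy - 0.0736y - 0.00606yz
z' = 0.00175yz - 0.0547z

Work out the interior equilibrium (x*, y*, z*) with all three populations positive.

x* ≈ 48.9, y* ≈ 31.3, z* ≈ 34.6

From dz/dt = 0: 0.00175y* = 0.0547, so y* = 31.3.
From dx/dt = 0: 1.04(1 - x*/825) = 0.0313·31.3, giving x* = 825·(1 - 0.941) = 48.9.
From dy/dt = 0: 0.00579·48.9 - 0.0736 = 0.00606z*, so z* = 0.21/0.00606 = 34.6.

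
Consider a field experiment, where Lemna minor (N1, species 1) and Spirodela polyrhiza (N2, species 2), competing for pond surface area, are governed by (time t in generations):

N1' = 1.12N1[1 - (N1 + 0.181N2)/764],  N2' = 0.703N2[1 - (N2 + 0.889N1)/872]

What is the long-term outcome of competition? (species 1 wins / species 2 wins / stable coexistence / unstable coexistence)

stable coexistence

Compare the nullcline intercepts: K1/α12 = 764/0.181 = 4220 > K2 = 872; K2/α21 = 872/0.889 = 981 > K1 = 764.
Since both inequalities hold, each species can invade when rare, so the interior equilibrium is stable.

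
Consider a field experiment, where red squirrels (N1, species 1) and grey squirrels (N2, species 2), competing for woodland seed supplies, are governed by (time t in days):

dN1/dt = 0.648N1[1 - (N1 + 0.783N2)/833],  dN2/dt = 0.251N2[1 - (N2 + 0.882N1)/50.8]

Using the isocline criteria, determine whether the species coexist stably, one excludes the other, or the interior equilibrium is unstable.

Compare the nullcline intercepts: K1/α12 = 833/0.783 = 1060 > K2 = 50.8; K2/α21 = 50.8/0.882 = 57.6 < K1 = 833.
Since the inequalities point opposite ways, species 1 can invade but species 2 cannot.

species 1 excludes species 2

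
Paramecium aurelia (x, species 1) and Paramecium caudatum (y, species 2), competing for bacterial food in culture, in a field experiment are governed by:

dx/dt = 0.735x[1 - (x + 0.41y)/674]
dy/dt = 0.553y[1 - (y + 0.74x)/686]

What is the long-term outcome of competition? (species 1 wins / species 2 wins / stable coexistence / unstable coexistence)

stable coexistence

Compare the nullcline intercepts: K1/α12 = 674/0.41 = 1640 > K2 = 686; K2/α21 = 686/0.74 = 927 > K1 = 674.
Since both inequalities hold, each species can invade when rare, so the interior equilibrium is stable.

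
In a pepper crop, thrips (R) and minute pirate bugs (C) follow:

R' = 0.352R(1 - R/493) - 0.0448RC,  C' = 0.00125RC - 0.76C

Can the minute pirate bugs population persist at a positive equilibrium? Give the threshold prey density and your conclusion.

The predator equation gives dC/dt > 0 only when R > 0.76/0.00125 = 608.
Without the predator, R → K = 493. Since 493 < 608, the predator cannot invade.

Threshold R = 608; K < 608, so no, the predator goes extinct.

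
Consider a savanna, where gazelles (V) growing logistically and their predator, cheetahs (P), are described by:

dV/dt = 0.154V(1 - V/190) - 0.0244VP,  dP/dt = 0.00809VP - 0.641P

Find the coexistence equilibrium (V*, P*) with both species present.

From dP/dt = 0 with P > 0: 0.00809V* = 0.641, so V* = 79.2.
Substitute into dV/dt = 0: 0.154(1 - 79.2/190) = 0.0244P*.
The bracket is 0.583, giving P* = 0.0898/0.0244 = 3.68.

V* ≈ 79.2, P* ≈ 3.68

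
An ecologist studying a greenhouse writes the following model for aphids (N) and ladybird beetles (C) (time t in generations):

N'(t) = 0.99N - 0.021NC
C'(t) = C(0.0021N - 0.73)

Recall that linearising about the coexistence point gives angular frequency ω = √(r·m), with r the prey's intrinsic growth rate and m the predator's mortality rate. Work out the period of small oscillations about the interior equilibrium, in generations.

T ≈ 7.39 generations

Here r = 0.99 and m = 0.73, so r·m = 0.723.
ω = √0.723 = 0.85 per generation, hence T = 2π/ω ≈ 7.39 generations.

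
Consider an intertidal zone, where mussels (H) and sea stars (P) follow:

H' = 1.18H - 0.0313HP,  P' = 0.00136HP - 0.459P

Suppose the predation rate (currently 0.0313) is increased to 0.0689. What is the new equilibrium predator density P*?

P* ≈ 17.1

At the interior fixed point, setting dH/dt = 0 with H > 0 fixes P* = (prey growth rate)/(HP coefficient) — independent of the other coefficients.
With the change, P* = 1.18/0.0689 = 17.1; it falls from 37.7.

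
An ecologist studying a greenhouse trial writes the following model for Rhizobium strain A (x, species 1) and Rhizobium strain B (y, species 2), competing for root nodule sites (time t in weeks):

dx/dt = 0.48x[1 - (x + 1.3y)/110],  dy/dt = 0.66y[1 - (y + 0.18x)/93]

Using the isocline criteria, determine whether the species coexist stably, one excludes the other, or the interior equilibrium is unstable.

Compare the nullcline intercepts: K1/α12 = 110/1.3 = 84.6 < K2 = 93; K2/α21 = 93/0.18 = 517 > K1 = 110.
Since the inequalities point opposite ways, species 2 can invade but species 1 cannot.

species 2 excludes species 1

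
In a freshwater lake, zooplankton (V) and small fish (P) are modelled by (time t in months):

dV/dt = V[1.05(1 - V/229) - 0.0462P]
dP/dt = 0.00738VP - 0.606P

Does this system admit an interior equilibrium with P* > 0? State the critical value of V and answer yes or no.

The predator equation gives dP/dt > 0 only when V > 0.606/0.00738 = 82.1.
Without the predator, V → K = 229. Since 229 > 82.1, the predator can invade and persist.

Threshold V = 82.1; K > 82.1, so yes, the predator persists.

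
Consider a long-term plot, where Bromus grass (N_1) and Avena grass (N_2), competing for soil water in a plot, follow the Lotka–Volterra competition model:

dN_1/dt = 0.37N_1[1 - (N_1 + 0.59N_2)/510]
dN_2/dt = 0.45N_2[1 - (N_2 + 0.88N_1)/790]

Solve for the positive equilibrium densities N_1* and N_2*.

Setting both brackets to zero gives the nullclines N_1 + 0.59N_2 = 510 and 0.88N_1 + N_2 = 790.
Substituting N_2 = 790 - 0.88N_1 into the first: N_1(1 - 0.59·0.88) = 510 - 0.59·790.
So N_1* = 43.9/0.481 = 91.3, and then N_2* = 790 - 0.88·91.3 = 710.

N_1* ≈ 91.3, N_2* ≈ 710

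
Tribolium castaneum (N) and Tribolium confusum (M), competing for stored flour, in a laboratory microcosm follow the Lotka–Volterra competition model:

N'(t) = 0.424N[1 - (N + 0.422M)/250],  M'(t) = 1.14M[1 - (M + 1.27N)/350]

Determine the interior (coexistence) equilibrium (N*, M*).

Setting both brackets to zero gives the nullclines N + 0.422M = 250 and 1.27N + M = 350.
Substituting M = 350 - 1.27N into the first: N(1 - 0.422·1.27) = 250 - 0.422·350.
So N* = 102/0.464 = 220, and then M* = 350 - 1.27·220 = 70.

N* ≈ 220, M* ≈ 70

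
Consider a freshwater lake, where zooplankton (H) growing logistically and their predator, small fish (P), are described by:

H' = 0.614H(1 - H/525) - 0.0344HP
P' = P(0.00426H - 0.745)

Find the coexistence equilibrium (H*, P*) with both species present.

H* ≈ 175, P* ≈ 11.9

From dP/dt = 0 with P > 0: 0.00426H* = 0.745, so H* = 175.
Substitute into dH/dt = 0: 0.614(1 - 175/525) = 0.0344P*.
The bracket is 0.667, giving P* = 0.409/0.0344 = 11.9.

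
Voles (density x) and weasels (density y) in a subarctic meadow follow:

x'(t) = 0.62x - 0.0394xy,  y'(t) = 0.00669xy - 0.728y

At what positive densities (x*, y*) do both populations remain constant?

x* ≈ 109, y* ≈ 15.7

Set dy/dt = 0 with y > 0: 0.00669x - 0.728 = 0, so x* = 0.728/0.00669 = 109.
Set dx/dt = 0 with x > 0: 0.62 - 0.0394y = 0, so y* = 0.62/0.0394 = 15.7.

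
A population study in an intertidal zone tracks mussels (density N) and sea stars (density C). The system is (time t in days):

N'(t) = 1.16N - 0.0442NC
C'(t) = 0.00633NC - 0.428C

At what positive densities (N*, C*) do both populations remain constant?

N* ≈ 67.6, C* ≈ 26.2

Set dC/dt = 0 with C > 0: 0.00633N - 0.428 = 0, so N* = 0.428/0.00633 = 67.6.
Set dN/dt = 0 with N > 0: 1.16 - 0.0442C = 0, so C* = 1.16/0.0442 = 26.2.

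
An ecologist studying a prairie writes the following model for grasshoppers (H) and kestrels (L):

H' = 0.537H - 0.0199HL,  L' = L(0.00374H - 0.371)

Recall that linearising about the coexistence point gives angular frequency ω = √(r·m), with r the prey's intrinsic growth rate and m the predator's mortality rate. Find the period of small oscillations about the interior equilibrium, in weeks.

T ≈ 14.1 weeks

Here r = 0.537 and m = 0.371, so r·m = 0.199.
ω = √0.199 = 0.446 per week, hence T = 2π/ω ≈ 14.1 weeks.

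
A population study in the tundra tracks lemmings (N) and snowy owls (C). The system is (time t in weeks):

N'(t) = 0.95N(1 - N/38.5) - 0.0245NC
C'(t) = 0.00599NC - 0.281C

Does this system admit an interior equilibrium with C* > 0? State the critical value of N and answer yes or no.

Threshold N = 46.9; K < 46.9, so no, the predator goes extinct.

The predator equation gives dC/dt > 0 only when N > 0.281/0.00599 = 46.9.
Without the predator, N → K = 38.5. Since 38.5 < 46.9, the predator cannot invade.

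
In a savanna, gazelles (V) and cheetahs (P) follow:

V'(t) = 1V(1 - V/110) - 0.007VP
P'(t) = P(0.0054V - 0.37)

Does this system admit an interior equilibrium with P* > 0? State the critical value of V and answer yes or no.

Threshold V = 68.5; K > 68.5, so yes, the predator persists.

The predator equation gives dP/dt > 0 only when V > 0.37/0.0054 = 68.5.
Without the predator, V → K = 110. Since 110 > 68.5, the predator can invade and persist.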